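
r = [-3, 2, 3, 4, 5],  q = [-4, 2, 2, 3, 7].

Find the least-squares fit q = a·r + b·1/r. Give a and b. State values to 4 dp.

a = 1.2408, b = -1.8336

Setting ∂/∂a … = 0 gives: 63·a + 5·b = 69;  5·a + (2069/3600)·b = 103/20.
(Σr·r = 63, Σr·1/r = 5, Σ1/r·1/r = 2069/3600, Σr·q = 69, Σ1/r·q = 103/20.)
det = 63·(2069/3600) − 5² = 4483/400.
a = (69·(2069/3600) − 5·(103/20))/(4483/400) = 16687/13449; b = (63·(103/20) − 5·69)/(4483/400) = -8220/4483.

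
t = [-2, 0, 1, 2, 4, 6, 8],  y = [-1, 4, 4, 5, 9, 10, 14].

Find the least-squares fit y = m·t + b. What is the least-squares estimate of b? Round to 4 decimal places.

The normal system AᵀA·[m, b]ᵀ = Aᵀy is [[125, 19]; [19, 7]]·[m, b]ᵀ = [224, 45]ᵀ.
Eliminating b: 7·(row 1) − 19·(row 2) gives 514·m = 7·224 − 19·45 = 713, so m = 713/514.
Then b = (45 − 19·(713/514))/7 = 1369/514.

b = 2.6634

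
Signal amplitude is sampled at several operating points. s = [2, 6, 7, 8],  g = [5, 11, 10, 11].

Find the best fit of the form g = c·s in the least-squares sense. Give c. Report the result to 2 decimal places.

The normal equations are: 153·c = 234.
(Σs·s = 153, Σs·g = 234.)
c = 234/153 = 1.52941.

c = 1.53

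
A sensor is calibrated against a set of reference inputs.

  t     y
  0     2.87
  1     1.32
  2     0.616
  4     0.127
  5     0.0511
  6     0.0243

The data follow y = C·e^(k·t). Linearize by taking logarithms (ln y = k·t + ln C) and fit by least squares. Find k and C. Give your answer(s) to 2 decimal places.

Taking logs, ln y = k·t + ln C, so regress ln y on t.
XᵀX = [[82.0000, 18.0000]; [18.0000, 6]], rhs = [-46.1192, -7.9074]ᵀ  (here Σt = 18.0000, Σ(t)² = 82.0000, Σln y = -7.9074, Σt·ln y = -46.1192).
Slope k = (n·Σt·ln y − Σt·Σln y)/(n·Σ(t)² − (Σt)²) = (6·-46.1192 − 18.0000·-7.9074)/168.0000 = -0.79989; ln C = (Σln y − k·Σt)/n = 1.08179, so C = exp(1.08179) = 2.94994.

k = -0.80, C = 2.95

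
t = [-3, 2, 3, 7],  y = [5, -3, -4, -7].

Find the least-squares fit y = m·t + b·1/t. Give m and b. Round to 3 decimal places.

Forming XᵀX = [[71, 4]; [4, 869/1764]] and Xᵀy = [-82, -11/2]ᵀ gives XᵀX·[m, b]ᵀ = Xᵀy.
Δ = 71·(869/1764) − 4² = 33475/1764.
m = ((-82)·(869/1764) − 4·(-11/2))/(33475/1764) = -1298/1339; b = (71·(-11/2) − 4·(-82))/(33475/1764) = -4410/1339.

m = -0.969, b = -3.294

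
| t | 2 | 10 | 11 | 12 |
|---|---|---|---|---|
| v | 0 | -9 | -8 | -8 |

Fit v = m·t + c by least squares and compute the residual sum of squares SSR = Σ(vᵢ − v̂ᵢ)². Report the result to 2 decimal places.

SSR = 4.10

Normal-equation sums: Σt·t = 369, Σt = 35, Σ1 = 4.
Right-hand side: Σt·v = -274, Σv = -25.
Normal equations: [[369, 35]; [35, 4]]·[m, c]ᵀ = [-274, -25]ᵀ.
Δ = 369·4 − 35² = 251.
m = ((-274)·4 − 35·(-25))/251 = -221/251; c = (369·(-25) − 35·(-274))/251 = 365/251.
Residuals: 77/251, -414/251, 58/251, 279/251; SSR = 1030/251.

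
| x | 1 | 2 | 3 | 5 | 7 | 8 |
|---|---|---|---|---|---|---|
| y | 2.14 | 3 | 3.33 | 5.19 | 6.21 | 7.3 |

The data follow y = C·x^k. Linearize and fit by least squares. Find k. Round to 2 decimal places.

Taking logs, ln y = k·ln x + ln C, so regress ln y on ln x.
XᵀX = [[12.3883, 7.4265]; [7.4265, 6]], rhs = [12.4206, 8.5232]ᵀ  (here Σln x = 7.4265, Σ(ln x)² = 12.3883, Σln y = 8.5232, Σln x·ln y = 12.4206).
Slope k = (n·Σln x·ln y − Σln x·Σln y)/(n·Σ(ln x)² − (Σln x)²) = (6·12.4206 − 7.4265·8.5232)/19.1764 = 0.58541; ln C = (Σln y − k·Σln x)/n = 0.69593.

k = 0.59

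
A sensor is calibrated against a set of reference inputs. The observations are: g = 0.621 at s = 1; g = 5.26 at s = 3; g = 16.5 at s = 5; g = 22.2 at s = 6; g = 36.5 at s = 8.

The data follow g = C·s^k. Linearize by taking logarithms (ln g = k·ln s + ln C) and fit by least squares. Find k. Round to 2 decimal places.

Taking logs, ln g = k·ln s + ln C, so regress ln g on ln s.
XᵀX = [[11.3317, 6.5793]; [6.5793, 5]], rhs = [19.3707, 10.6845]ᵀ  (here Σln s = 6.5793, Σ(ln s)² = 11.3317, Σln g = 10.6845, Σln s·ln g = 19.3707).
Δ = 11.3317·5 − (6.5793)² = 13.3720; k = (19.3707·5 − 6.5793·10.6845)/13.3720 = 1.98606, ln C = (11.3317·10.6845 − 6.5793·19.3707)/13.3720 = -0.47646.

k = 1.99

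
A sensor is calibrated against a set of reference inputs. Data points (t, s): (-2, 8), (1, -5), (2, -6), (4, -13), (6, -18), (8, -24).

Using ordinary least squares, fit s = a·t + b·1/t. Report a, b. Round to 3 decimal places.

a = -2.979, b = -2.102

Normal-equation sums: Σt·t = 125, Σt·1/t = 6, Σ1/t·1/t = 925/576.
And Σt·s = -385, Σ1/t·s = -85/4.
MᵀM·[a, b]ᵀ = Mᵀs becomes [[125, 6]; [6, 925/576]]·[a, b]ᵀ = [-385, -85/4]ᵀ.
det = 125·(925/576) − 6² = 94889/576.
a = ((-385)·(925/576) − 6·(-85/4))/(94889/576) = -282685/94889; b = (125·(-85/4) − 6·(-385))/(94889/576) = -199440/94889.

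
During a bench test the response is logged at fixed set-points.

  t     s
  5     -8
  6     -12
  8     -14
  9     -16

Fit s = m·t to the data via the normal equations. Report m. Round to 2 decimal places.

The normal system AᵀA·[m]ᵀ = Aᵀs is [[206]]·[m]ᵀ = [-368]ᵀ.
Hence m = -368 / 206 ≈ -1.78641.

m = -1.79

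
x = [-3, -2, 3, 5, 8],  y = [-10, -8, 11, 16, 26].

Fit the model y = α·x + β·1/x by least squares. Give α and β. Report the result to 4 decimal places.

α = 3.1696, β = 3.0350

Compute the Gram sums: Σx·x = 111, Σx·1/x = 5, Σ1/x·1/x = 7601/14400.
And Σx·y = 367, Σ1/x·y = 349/20.
So MᵀM·[α, β]ᵀ = Mᵀy: [[111, 5]; [5, 7601/14400]]·[α, β]ᵀ = [367, 349/20]ᵀ.
Determinant 111·(7601/14400) − 5² = 161237/4800.
α = (367·(7601/14400) − 5·(349/20))/(161237/4800) = 1533167/483711; β = (111·(349/20) − 5·367)/(161237/4800) = 489360/161237.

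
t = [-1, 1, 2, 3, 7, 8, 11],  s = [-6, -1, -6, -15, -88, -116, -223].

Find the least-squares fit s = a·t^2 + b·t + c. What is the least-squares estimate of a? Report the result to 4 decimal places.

a = -1.9733

Forming AᵀA = [[21237, 2221, 249]; [2221, 249, 31]; [249, 31, 7]] and Aᵀs = [-38885, -4049, -455]ᵀ gives AᵀA·[a, b, c]ᵀ = Aᵀs.
Inverting the 3×3 Gram matrix, [a, b, c]ᵀ = [-457312/231749, 358307/231749, -383232/231749]ᵀ.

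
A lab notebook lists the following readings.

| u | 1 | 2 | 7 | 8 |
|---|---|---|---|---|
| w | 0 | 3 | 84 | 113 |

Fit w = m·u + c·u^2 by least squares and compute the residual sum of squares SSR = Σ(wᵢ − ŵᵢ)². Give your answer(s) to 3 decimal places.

Normal-equation sums: Σu·u = 118, Σu·u^2 = 864, Σu^2·u^2 = 6514.
And Σu·w = 1498, Σu^2·w = 11360.
Determinant 118·6514 − 864² = 22156.
m = (1498·6514 − 864·11360)/22156 = -14267/5539; c = (118·11360 − 864·1498)/22156 = 11552/5539.
Residuals: 2715/5539, -1057/5539, -903/5539, 715/5539; SSR = 1772/5539.

SSR = 0.320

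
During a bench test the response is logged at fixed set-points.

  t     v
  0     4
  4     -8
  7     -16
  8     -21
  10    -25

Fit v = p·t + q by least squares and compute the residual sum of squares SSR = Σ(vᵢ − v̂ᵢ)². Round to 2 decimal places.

SSR = 2.63

Compute the Gram sums: Σt·t = 229, Σt = 29, Σ1 = 5.
Moment sums: Σt·v = -562, Σv = -66.
Determinant 229·5 − 29² = 304.
p = ((-562)·5 − 29·(-66))/304 = -56/19; q = (229·(-66) − 29·(-562))/304 = 74/19.
Residuals: 2/19, -2/19, 14/19, -25/19, 11/19; SSR = 50/19.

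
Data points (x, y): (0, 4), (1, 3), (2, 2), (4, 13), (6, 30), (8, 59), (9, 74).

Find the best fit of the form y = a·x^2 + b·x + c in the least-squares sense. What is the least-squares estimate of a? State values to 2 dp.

Setting ∂/∂a … = 0 gives: 12226·a + 1530·b + 202·c = 11069;  1530·a + 202·b + 30·c = 1377;  202·a + 30·b + 7·c = 185.
Row-reducing yields a = 9549/8294, b = -10203/4147, c = 1196/319.

a = 1.15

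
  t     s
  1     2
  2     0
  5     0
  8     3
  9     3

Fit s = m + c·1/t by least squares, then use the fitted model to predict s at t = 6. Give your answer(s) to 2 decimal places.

ŝ = 1.75

The normal equations are: 5·m + (697/360)·c = 8;  (697/360)·m + (170809/129600)·c = 65/24.
det = 5·(170809/129600) − (697/360)² = 92059/32400.
m = (8·(170809/129600) − (697/360)·(65/24))/(92059/32400) = 686897/368236; c = (5·(65/24) − (697/360)·8)/(92059/32400) = -63090/92059.
At t = 6: ŝ = (686897/368236)·(1) + (-63090/92059)·(1/6) = 644837/368236.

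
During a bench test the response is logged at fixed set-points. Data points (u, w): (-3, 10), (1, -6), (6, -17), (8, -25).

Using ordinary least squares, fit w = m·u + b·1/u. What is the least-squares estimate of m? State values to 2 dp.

m = -2.96

Compute the Gram sums: Σu·u = 110, Σu·1/u = 4, Σ1/u·1/u = 665/576.
Right-hand side: Σu·w = -338, Σ1/u·w = -367/24.
XᵀX·[m, b]ᵀ = Xᵀw becomes [[110, 4]; [4, 665/576]]·[m, b]ᵀ = [-338, -367/24]ᵀ.
Determinant 110·(665/576) − 4² = 31967/288.
m = ((-338)·(665/576) − 4·(-367/24))/(31967/288) = -94769/31967; b = (110·(-367/24) − 4·(-338))/(31967/288) = -95064/31967.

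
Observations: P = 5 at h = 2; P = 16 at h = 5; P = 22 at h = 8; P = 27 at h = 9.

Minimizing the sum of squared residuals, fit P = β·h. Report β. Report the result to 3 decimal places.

AᵀA·[β]ᵀ = AᵀP reads: 174·β = 509.
(Σh·h = 174, Σh·P = 509.)
β = 509/174 = 2.92529.

β = 2.925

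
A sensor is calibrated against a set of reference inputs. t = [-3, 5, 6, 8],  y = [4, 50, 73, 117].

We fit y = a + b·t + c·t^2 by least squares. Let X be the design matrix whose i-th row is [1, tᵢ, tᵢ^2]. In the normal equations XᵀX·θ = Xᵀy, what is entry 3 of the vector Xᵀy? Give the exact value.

Entry 3 ↔ basis t^2, so (Xᵀy)_{3} = Σᵢ (t^2)·yᵢ = (9)·(4) + (25)·(50) + (36)·(73) + (64)·(117) = 11402.

11402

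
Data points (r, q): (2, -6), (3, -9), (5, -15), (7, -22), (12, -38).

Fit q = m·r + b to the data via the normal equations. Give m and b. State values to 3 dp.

Setting ∂/∂m … = 0 gives: 231·m + 29·b = -724;  29·m + 5·b = -90.
Eliminating b: 5·(row 1) − 29·(row 2) gives 314·m = 5·(-724) − 29·(-90) = -1010, so m = -505/157.
Then b = ((-90) − 29·(-505/157))/5 = 103/157.

m = -3.217, b = 0.656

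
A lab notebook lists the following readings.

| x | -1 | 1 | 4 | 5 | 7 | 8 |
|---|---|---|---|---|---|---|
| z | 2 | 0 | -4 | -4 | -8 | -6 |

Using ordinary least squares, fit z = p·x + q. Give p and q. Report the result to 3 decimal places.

Normal-equation sums: Σx·x = 156, Σx = 24, Σ1 = 6.
And Σx·z = -142, Σz = -20.
Normal equations: [[156, 24]; [24, 6]]·[p, q]ᵀ = [-142, -20]ᵀ.
Eliminating q: 6·(row 1) − 24·(row 2) gives 360·p = 6·(-142) − 24·(-20) = -372, so p = -31/30.
Then q = ((-20) − 24·(-31/30))/6 = 4/5.

p = -1.033, q = 0.800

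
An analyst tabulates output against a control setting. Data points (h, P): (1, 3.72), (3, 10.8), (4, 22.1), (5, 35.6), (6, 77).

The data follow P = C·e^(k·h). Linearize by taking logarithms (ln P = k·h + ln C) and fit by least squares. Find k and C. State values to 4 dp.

With ln Pᵢ as the transformed response and hᵢ as the regressor:
XᵀX = [[87.0000, 19.0000]; [19.0000, 5]], rhs = [64.7592, 14.7050]ᵀ  (here Σh = 19.0000, Σ(h)² = 87.0000, Σln P = 14.7050, Σh·ln P = 64.7592).
Δ = 87.0000·5 − (19.0000)² = 74.0000; k = (64.7592·5 − 19.0000·14.7050)/74.0000 = 0.60002, ln C = (87.0000·14.7050 − 19.0000·64.7592)/74.0000 = 0.66094, so C = exp(0.66094) = 1.93661.

k = 0.6000, C = 1.9366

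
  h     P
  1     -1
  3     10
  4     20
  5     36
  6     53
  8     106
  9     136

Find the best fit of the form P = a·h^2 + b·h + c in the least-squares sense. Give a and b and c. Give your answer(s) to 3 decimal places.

a = 2.029, b = -3.160, c = 0.434

The normal system AᵀA·[a, b, c]ᵀ = AᵀP is [[12916, 1674, 232]; [1674, 232, 36]; [232, 36, 7]]·[a, b, c]ᵀ = [21017, 2679, 360]ᵀ.
Inverting the 3×3 Gram matrix, [a, b, c]ᵀ = [97231/47922, -50475/15974, 1486/3423]ᵀ.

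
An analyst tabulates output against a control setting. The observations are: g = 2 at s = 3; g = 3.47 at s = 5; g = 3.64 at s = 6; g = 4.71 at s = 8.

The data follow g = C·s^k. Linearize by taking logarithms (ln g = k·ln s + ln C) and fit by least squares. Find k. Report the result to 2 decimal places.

Let Y = ln g. Fitting Y = k·ln s + ln C by least squares:
Over the data: Σln s = 6.5793, Σ(ln s)² = 11.3317, Σln g = 4.7790, Σln s·ln g = 8.3013.
Normal system: [[11.3317, 6.5793]; [6.5793, 4]]·[k, ln C]ᵀ = [8.3013, 4.7790]ᵀ.
Δ = 11.3317·4 − (6.5793)² = 2.0403; k = (8.3013·4 − 6.5793·4.7790)/2.0403 = 0.86414, ln C = (11.3317·4.7790 − 6.5793·8.3013)/2.0403 = -0.22661.

k = 0.86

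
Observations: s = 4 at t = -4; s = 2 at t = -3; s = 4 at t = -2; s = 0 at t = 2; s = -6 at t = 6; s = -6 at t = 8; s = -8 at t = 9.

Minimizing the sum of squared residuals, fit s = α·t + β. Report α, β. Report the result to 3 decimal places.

α = -0.919, β = 0.673

Entries of XᵀX: Σt·t = 214, Σt = 16, Σ1 = 7.
Moment sums: Σt·s = -186, Σs = -10.
Eliminating β: 7·(row 1) − 16·(row 2) gives 1242·α = 7·(-186) − 16·(-10) = -1142, so α = -571/621.
Then β = ((-10) − 16·(-571/621))/7 = 418/621.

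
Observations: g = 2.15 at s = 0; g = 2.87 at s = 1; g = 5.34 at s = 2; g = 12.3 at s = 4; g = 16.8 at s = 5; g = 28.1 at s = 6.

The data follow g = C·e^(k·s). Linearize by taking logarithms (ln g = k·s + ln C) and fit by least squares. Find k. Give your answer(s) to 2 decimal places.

Linearized form: ln g = k·s + ln C. From the 6 transformed points,
AᵀA = [[82.0000, 18.0000]; [18.0000, 6]], rhs = [48.5647, 12.1618]ᵀ  (here Σs = 18.0000, Σ(s)² = 82.0000, Σln g = 12.1618, Σs·ln g = 48.5647).
Δ = 82.0000·6 − (18.0000)² = 168.0000; k = (48.5647·6 − 18.0000·12.1618)/168.0000 = 0.43141, ln C = (82.0000·12.1618 − 18.0000·48.5647)/168.0000 = 0.73274.

k = 0.43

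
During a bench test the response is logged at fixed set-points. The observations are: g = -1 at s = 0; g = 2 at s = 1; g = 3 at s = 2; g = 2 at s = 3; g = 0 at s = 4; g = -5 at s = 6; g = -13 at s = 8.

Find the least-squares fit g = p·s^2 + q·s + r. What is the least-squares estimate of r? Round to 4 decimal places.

r = -0.1964

Compute the Gram sums: Σs^2·s^2 = 5746, Σs^2·s = 828, Σs^2 = 130, Σs·s = 130, Σs = 24, Σ1 = 7.
For Xᵀg: Σs^2·g = -980, Σs·g = -120, Σg = -12.
XᵀX·[p, q, r]ᵀ = Xᵀg becomes [[5746, 828, 130]; [828, 130, 24]; [130, 24, 7]]·[p, q, r]ᵀ = [-980, -120, -12]ᵀ.
Row-reducing yields p = -10466/22449, q = 15584/7483, r = -4408/22449.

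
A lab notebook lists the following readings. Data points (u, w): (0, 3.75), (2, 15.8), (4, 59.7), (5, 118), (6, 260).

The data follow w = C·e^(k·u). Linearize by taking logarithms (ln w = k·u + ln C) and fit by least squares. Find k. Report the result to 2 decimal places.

k = 0.70

Let Y = ln w. Fitting Y = k·u + ln C by least squares:
Σu = 17.0000, Σ(u)² = 81.0000, Σln w = 18.5025, Σu·ln w = 79.0949.
Equations: 81.0000·k + 17.0000·ln C = 79.0949;  17.0000·k + 5·ln C = 18.5025.
Δ = 81.0000·5 − (17.0000)² = 116.0000; k = (79.0949·5 − 17.0000·18.5025)/116.0000 = 0.69769, ln C = (81.0000·18.5025 − 17.0000·79.0949)/116.0000 = 1.32834.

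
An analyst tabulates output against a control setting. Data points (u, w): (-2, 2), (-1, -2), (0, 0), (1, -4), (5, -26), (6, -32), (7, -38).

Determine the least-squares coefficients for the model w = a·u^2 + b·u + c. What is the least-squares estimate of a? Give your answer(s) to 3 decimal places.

a = -0.392

The normal equations are: 4340·a + 676·b + 116·c = -3662;  676·a + 116·b + 16·c = -594;  116·a + 16·b + 7·c = -100.
Solving the 3×3 system (Gaussian elimination) gives a = -569/1452, b = -3737/1452, c = -21/11.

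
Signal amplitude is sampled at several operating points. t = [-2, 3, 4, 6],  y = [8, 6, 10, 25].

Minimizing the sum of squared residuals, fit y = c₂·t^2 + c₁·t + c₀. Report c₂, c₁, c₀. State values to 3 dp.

c₂ = 0.859, c₁ = -1.323, c₀ = 1.938

Setting ∂/∂c₂ … = 0 gives: 1649·c₂ + 299·c₁ + 65·c₀ = 1146;  299·c₂ + 65·c₁ + 11·c₀ = 192;  65·c₂ + 11·c₁ + 4·c₀ = 49.
Inverting the 3×3 Gram matrix, [c₂, c₁, c₀]ᵀ = [1171/1364, -1805/1364, 661/341]ᵀ.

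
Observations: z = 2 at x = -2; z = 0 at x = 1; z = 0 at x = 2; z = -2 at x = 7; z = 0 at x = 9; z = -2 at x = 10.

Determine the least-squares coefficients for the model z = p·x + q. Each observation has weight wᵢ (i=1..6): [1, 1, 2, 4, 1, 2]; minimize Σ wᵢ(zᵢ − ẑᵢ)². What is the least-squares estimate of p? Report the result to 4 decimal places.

The normal equations are: 490·p + 60·q = -100;  60·p + 11·q = -10.
Determinant 490·11 − 60² = 1790.
p = ((-100)·11 − 60·(-10))/1790 = -50/179; q = (490·(-10) − 60·(-100))/1790 = 110/179.

p = -0.2793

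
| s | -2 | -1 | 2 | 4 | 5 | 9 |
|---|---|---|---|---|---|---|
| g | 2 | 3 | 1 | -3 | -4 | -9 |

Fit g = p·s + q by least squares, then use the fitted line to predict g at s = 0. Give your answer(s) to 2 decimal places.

Compute the Gram sums: Σs·s = 131, Σs = 17, Σ1 = 6.
Moment sums: Σs·g = -118, Σg = -10.
So XᵀX·[p, q]ᵀ = Xᵀg: [[131, 17]; [17, 6]]·[p, q]ᵀ = [-118, -10]ᵀ.
det = 131·6 − 17² = 497.
p = ((-118)·6 − 17·(-10))/497 = -538/497; q = (131·(-10) − 17·(-118))/497 = 696/497.
At s = 0: ĝ = (-538/497)·(0) + (696/497)·(1) = 696/497.

ĝ = 1.40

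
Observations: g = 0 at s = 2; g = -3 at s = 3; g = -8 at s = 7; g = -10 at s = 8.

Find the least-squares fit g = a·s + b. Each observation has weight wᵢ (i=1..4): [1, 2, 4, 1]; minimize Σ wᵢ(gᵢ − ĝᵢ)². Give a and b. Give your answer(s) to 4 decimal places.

Entries of MᵀWM: Σwᵢ·s·s = 282, Σwᵢ·s = 44, Σwᵢ·1 = 8.
And Σwᵢ·s·g = -322, Σwᵢ·g = -48.
So MᵀWM·[a, b]ᵀ = MᵀWg: [[282, 44]; [44, 8]]·[a, b]ᵀ = [-322, -48]ᵀ.
Eliminating b: 8·(row 1) − 44·(row 2) gives 320·a = 8·(-322) − 44·(-48) = -464, so a = -29/20.
Then b = ((-48) − 44·(-29/20))/8 = 79/40.

a = -1.4500, b = 1.9750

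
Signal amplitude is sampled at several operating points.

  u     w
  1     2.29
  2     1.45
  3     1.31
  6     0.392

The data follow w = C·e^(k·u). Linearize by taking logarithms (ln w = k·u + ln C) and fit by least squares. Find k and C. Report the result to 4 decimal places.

With ln wᵢ as the transformed response and uᵢ as the regressor:
Sums: Σu = 12.0000, Σ(u)² = 50.0000, Σln w = 0.5336, Σu·ln w = -3.2372.
Normal system: [[50.0000, 12.0000]; [12.0000, 4]]·[k, ln C]ᵀ = [-3.2372, 0.5336]ᵀ.
Δ = 50.0000·4 − (12.0000)² = 56.0000; k = (-3.2372·4 − 12.0000·0.5336)/56.0000 = -0.34558, ln C = (50.0000·0.5336 − 12.0000·-3.2372)/56.0000 = 1.17016, so C = exp(1.17016) = 3.22250.

k = -0.3456, C = 3.2225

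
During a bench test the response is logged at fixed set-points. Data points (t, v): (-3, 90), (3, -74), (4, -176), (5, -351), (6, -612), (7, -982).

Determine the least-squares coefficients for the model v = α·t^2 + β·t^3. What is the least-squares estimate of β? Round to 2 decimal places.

From the data, Σt^2·t^2 = 4740, Σt^2·t^3 = 28732, Σt^3·t^3 = 185484.
And Σt^2·v = -81597, Σt^3·v = -528585.
MᵀM·[α, β]ᵀ = Mᵀv becomes [[4740, 28732]; [28732, 185484]]·[α, β]ᵀ = [-81597, -528585]ᵀ.
Determinant 4740·185484 − 28732² = 53666336.
α = ((-81597)·185484 − 28732·(-528585))/53666336 = 1636446/1677073; β = (4740·(-528585) − 28732·(-81597))/53666336 = -20130987/6708292.

β = -3.00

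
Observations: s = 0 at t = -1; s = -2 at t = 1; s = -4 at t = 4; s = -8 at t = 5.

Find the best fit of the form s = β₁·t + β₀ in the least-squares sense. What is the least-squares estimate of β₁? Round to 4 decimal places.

β₁ = -1.1648

Forming AᵀA = [[43, 9]; [9, 4]] and Aᵀs = [-58, -14]ᵀ gives AᵀA·[β₁, β₀]ᵀ = Aᵀs.
Determinant 43·4 − 9² = 91.
β₁ = ((-58)·4 − 9·(-14))/91 = -106/91; β₀ = (43·(-14) − 9·(-58))/91 = -80/91.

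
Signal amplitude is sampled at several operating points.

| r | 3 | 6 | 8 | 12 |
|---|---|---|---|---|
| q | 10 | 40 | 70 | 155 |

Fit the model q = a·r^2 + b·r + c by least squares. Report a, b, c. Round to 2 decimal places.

From the data, Σr^2·r^2 = 26209, Σr^2·r = 2483, Σr^2 = 253, Σr·r = 253, Σr = 29, Σ1 = 4.
For Aᵀq: Σr^2·q = 28330, Σr·q = 2690, Σq = 275.
Solving the 3×3 system (Gaussian elimination) gives a = 10555/10308, b = 7705/10308, c = -2465/1718.

a = 1.02, b = 0.75, c = -1.43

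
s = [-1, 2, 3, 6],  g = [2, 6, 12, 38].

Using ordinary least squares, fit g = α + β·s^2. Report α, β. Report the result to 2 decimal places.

α = 1.87, β = 1.01

Normal-equation sums: Σ1 = 4, Σs^2 = 50, Σs^2·s^2 = 1394.
For Mᵀg: Σg = 58, Σs^2·g = 1502.
MᵀM·[α, β]ᵀ = Mᵀg becomes [[4, 50]; [50, 1394]]·[α, β]ᵀ = [58, 1502]ᵀ.
Δ = 4·1394 − 50² = 3076.
α = (58·1394 − 50·1502)/3076 = 1438/769; β = (4·1502 − 50·58)/3076 = 777/769.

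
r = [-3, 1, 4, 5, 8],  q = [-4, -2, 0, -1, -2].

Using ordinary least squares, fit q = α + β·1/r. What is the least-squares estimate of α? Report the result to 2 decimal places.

Normal-equation sums: Σ1 = 5, Σ1/r = 149/120, Σ1/r·1/r = 17701/14400.
And Σq = -9, Σ1/r·q = -67/60.
MᵀM·[α, β]ᵀ = Mᵀq becomes [[5, 149/120]; [149/120, 17701/14400]]·[α, β]ᵀ = [-9, -67/60]ᵀ.
Eliminating β: (17701/14400)·(row 1) − (149/120)·(row 2) gives (1036/225)·α = (17701/14400)·(-9) − (149/120)·(-67/60) = -139343/14400, so α = -139343/66304.
Then β = ((-67/60) − (149/120)·(-139343/66304))/(17701/14400) = 10065/8288.

α = -2.10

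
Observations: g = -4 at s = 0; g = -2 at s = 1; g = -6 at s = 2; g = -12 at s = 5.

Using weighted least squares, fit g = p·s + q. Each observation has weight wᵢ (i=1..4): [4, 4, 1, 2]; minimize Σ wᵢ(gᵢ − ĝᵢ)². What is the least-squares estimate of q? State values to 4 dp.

Compute the Gram sums: Σwᵢ·s·s = 58, Σwᵢ·s = 16, Σwᵢ·1 = 11.
And Σwᵢ·s·g = -140, Σwᵢ·g = -54.
XᵀWX·[p, q]ᵀ = XᵀWg becomes [[58, 16]; [16, 11]]·[p, q]ᵀ = [-140, -54]ᵀ.
Determinant 58·11 − 16² = 382.
p = ((-140)·11 − 16·(-54))/382 = -338/191; q = (58·(-54) − 16·(-140))/382 = -446/191.

q = -2.3351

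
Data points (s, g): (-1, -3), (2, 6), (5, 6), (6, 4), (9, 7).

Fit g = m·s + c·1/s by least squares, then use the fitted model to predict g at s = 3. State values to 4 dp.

ĝ = 3.5222

Compute the Gram sums: Σs·s = 147, Σs·1/s = 5, Σ1/s·1/s = 5387/4050.
Right-hand side: Σs·g = 132, Σ1/s·g = 389/45.
MᵀM·[m, c]ᵀ = Mᵀg becomes [[147, 5]; [5, 5387/4050]]·[m, c]ᵀ = [132, 389/45]ᵀ.
det = 147·(5387/4050) − 5² = 230213/1350.
m = (132·(5387/4050) − 5·(389/45))/(230213/1350) = 178678/230213; c = (147·(389/45) − 5·132)/(230213/1350) = 824490/230213.
At s = 3: ĝ = (178678/230213)·(3) + (824490/230213)·(1/3) = 810864/230213.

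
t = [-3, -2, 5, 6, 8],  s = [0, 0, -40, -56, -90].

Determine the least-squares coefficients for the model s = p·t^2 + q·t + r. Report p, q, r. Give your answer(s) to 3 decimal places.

p = -1.026, q = -2.959, r = -0.595

The normal system AᵀA·[p, q, r]ᵀ = Aᵀs is [[6114, 818, 138]; [818, 138, 14]; [138, 14, 5]]·[p, q, r]ᵀ = [-8776, -1256, -186]ᵀ.
Solving the 3×3 system (Gaussian elimination) gives p = -1023/997, q = -38351/12961, r = -7714/12961.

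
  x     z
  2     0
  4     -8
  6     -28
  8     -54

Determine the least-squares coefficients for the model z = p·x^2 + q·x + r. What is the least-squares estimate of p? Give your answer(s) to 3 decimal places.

p = -1.125

Sums needed: Σx^2·x^2 = 5664, Σx^2·x = 800, Σx^2 = 120, Σx·x = 120, Σx = 20, Σ1 = 4.
Moment sums: Σx^2·z = -4592, Σx·z = -632, Σz = -90.
Normal equations: [[5664, 800, 120]; [800, 120, 20]; [120, 20, 4]]·[p, q, r]ᵀ = [-4592, -632, -90]ᵀ.
Row-reducing yields p = -9/8, q = 43/20, r = 1/2.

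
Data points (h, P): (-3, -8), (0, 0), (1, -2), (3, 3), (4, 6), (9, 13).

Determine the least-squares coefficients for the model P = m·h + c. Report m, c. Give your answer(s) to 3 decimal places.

m = 1.728, c = -2.032

Sums needed: Σh·h = 116, Σh = 14, Σ1 = 6.
Right-hand side: Σh·P = 172, ΣP = 12.
Δ = 116·6 − 14² = 500.
m = (172·6 − 14·12)/500 = 216/125; c = (116·12 − 14·172)/500 = -254/125.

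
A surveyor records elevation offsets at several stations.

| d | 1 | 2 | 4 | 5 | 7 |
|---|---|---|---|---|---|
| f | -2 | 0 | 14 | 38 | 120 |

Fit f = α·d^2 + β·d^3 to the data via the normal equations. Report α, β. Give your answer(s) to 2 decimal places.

Normal-equation sums: Σd^2·d^2 = 3299, Σd^2·d^3 = 20989, Σd^3·d^3 = 137435.
Right-hand side: Σd^2·f = 7052, Σd^3·f = 46804.
Normal equations: [[3299, 20989]; [20989, 137435]]·[α, β]ᵀ = [7052, 46804]ᵀ.
Eliminating β: 137435·(row 1) − 20989·(row 2) gives 12859944·α = 137435·7052 − 20989·46804 = -13177536, so α = -549064/535831.
Then β = (46804 − 20989·(-549064/535831))/137435 = 266332/535831.

α = -1.02, β = 0.50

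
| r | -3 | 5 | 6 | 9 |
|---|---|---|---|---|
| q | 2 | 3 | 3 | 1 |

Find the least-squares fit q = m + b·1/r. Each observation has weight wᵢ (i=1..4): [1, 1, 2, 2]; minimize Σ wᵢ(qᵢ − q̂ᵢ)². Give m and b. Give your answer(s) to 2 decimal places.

m = 2.08, b = 1.19

Compute the Gram sums: Σwᵢ·1 = 6, Σwᵢ·1/r = 19/45, Σwᵢ·1/r·1/r = 937/4050.
And Σwᵢ·q = 13, Σwᵢ·1/r·q = 52/45.
Normal equations: [[6, 19/45]; [19/45, 937/4050]]·[m, b]ᵀ = [13, 52/45]ᵀ.
Determinant 6·(937/4050) − (19/45)² = 98/81.
m = (13·(937/4050) − (19/45)·(52/45))/(98/81) = 2041/980; b = (6·(52/45) − (19/45)·13)/(98/81) = 117/98.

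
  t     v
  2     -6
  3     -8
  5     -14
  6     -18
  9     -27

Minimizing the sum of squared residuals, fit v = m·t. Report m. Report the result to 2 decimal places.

m = -2.95

The normal equations are: 155·m = -457.
(Σt·t = 155, Σt·v = -457.)
Hence m = -457 / 155 ≈ -2.94839.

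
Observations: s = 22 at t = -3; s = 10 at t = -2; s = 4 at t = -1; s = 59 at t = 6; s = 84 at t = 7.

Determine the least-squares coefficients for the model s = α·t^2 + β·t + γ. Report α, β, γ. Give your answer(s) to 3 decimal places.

Entries of AᵀA: Σt^2·t^2 = 3795, Σt^2·t = 523, Σt^2 = 99, Σt·t = 99, Σt = 7, Σ1 = 5.
Right-hand side: Σt^2·s = 6482, Σt·s = 852, Σs = 179.
Solving the 3×3 system (Gaussian elimination) gives α = 9648/4969, β = -16151/9938, γ = -3669/9938.

α = 1.942, β = -1.625, γ = -0.369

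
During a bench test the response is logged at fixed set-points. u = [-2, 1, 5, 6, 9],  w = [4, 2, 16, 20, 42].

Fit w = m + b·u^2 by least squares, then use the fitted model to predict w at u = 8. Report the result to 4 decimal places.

Normal-equation sums: Σ1 = 5, Σu^2 = 147, Σu^2·u^2 = 8499.
And Σw = 84, Σu^2·w = 4540.
Determinant 5·8499 − 147² = 20886.
m = (84·8499 − 147·4540)/20886 = 7756/3481; b = (5·4540 − 147·84)/20886 = 5176/10443.
At u = 8: ŵ = (7756/3481)·(1) + (5176/10443)·(64) = 354532/10443.

ŵ = 33.9492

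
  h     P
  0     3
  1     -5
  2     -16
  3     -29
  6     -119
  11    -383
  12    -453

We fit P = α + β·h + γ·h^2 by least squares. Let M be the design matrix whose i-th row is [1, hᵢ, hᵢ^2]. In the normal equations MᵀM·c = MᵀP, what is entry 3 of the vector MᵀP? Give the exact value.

-116189

Entry 3 ↔ basis h^2, so (MᵀP)_{3} = Σᵢ (h^2)·Pᵢ = (0)·(3) + (1)·(-5) + (4)·(-16) + (9)·(-29) + (36)·(-119) + (121)·(-383) + (144)·(-453) = -116189.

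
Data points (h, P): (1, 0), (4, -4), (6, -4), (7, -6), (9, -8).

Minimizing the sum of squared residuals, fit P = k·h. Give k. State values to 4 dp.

The normal system MᵀM·[k]ᵀ = MᵀP is [[183]]·[k]ᵀ = [-154]ᵀ.
k = (-154)/183 = -0.84153.

k = -0.8415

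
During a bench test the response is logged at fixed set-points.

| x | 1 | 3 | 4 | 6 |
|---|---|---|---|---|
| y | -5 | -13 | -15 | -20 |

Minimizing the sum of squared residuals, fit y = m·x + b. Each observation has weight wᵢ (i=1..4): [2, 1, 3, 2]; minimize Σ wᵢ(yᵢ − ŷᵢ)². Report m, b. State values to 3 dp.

Setting ∂/∂m … = 0 gives: 131·m + 29·b = -469;  29·m + 8·b = -108.
(Σwᵢ·x·x = 131, Σwᵢ·x = 29, Σwᵢ·1 = 8, Σwᵢ·x·y = -469, Σwᵢ·y = -108.)
Determinant 131·8 − 29² = 207.
m = ((-469)·8 − 29·(-108))/207 = -620/207; b = (131·(-108) − 29·(-469))/207 = -547/207.

m = -2.995, b = -2.643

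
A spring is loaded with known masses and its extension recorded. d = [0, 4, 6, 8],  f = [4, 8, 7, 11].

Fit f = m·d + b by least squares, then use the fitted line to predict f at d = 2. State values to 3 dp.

f̂ = 5.571

From the data, Σd·d = 116, Σd = 18, Σ1 = 4.
Moment sums: Σd·f = 162, Σf = 30.
So MᵀM·[m, b]ᵀ = Mᵀf: [[116, 18]; [18, 4]]·[m, b]ᵀ = [162, 30]ᵀ.
Eliminating b: 4·(row 1) − 18·(row 2) gives 140·m = 4·162 − 18·30 = 108, so m = 27/35.
Then b = (30 − 18·(27/35))/4 = 141/35.
At d = 2: f̂ = (27/35)·(2) + (141/35)·(1) = 39/7.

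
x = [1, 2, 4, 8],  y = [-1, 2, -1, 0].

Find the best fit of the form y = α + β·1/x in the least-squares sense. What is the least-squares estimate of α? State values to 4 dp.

α = 0.2609

Compute the Gram sums: Σ1 = 4, Σ1/x = 15/8, Σ1/x·1/x = 85/64.
Moment sums: Σy = 0, Σ1/x·y = -1/4.
MᵀM·[α, β]ᵀ = Mᵀy becomes [[4, 15/8]; [15/8, 85/64]]·[α, β]ᵀ = [0, -1/4]ᵀ.
Eliminating β: (85/64)·(row 1) − (15/8)·(row 2) gives (115/64)·α = (85/64)·0 − (15/8)·(-1/4) = 15/32, so α = 6/23.
Then β = ((-1/4) − (15/8)·(6/23))/(85/64) = -64/115.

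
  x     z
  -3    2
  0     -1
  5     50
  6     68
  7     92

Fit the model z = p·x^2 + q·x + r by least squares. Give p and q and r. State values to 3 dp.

Forming MᵀM = [[4403, 657, 119]; [657, 119, 15]; [119, 15, 5]] and Mᵀz = [8224, 1296, 211]ᵀ gives MᵀM·[p, q, r]ᵀ = Mᵀz.
Row-reducing yields p = 31719/21866, q = 67317/21866, r = -17059/10933.

p = 1.451, q = 3.079, r = -1.560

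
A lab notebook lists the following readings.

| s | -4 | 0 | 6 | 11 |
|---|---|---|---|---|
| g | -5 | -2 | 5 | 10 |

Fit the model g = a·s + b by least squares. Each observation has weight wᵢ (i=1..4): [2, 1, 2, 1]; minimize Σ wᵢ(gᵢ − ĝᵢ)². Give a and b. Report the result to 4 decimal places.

a = 1.0133, b = -1.2000

Normal-equation sums: Σwᵢ·s·s = 225, Σwᵢ·s = 15, Σwᵢ·1 = 6.
Right-hand side: Σwᵢ·s·g = 210, Σwᵢ·g = 8.
So AᵀWA·[a, b]ᵀ = AᵀWg: [[225, 15]; [15, 6]]·[a, b]ᵀ = [210, 8]ᵀ.
Eliminating b: 6·(row 1) − 15·(row 2) gives 1125·a = 6·210 − 15·8 = 1140, so a = 76/75.
Then b = (8 − 15·(76/75))/6 = -6/5.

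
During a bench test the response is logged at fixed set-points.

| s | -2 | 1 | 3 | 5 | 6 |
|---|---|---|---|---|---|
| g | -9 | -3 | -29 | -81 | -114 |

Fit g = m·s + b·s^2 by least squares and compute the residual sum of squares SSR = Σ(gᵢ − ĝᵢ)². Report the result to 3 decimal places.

SSR = 3.838

Setting ∂/∂m … = 0 gives: 75·m + 361·b = -1161;  361·m + 2019·b = -6429.
(Σs·s = 75, Σs·s^2 = 361, Σs^2·s^2 = 2019, Σs·g = -1161, Σs^2·g = -6429.)
Determinant 75·2019 − 361² = 21104.
m = ((-1161)·2019 − 361·(-6429))/21104 = -11595/10552; b = (75·(-6429) − 361·(-1161))/21104 = -31527/10552.
Residuals: 3975/5276, 5733/5276, 1565/1319, -4281/5276, 807/5276; SSR = 20249/5276.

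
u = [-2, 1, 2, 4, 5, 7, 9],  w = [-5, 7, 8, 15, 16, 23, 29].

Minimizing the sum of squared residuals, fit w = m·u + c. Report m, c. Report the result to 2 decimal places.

Normal-equation sums: Σu·u = 180, Σu = 26, Σ1 = 7.
And Σu·w = 595, Σw = 93.
AᵀA·[m, c]ᵀ = Aᵀw becomes [[180, 26]; [26, 7]]·[m, c]ᵀ = [595, 93]ᵀ.
Determinant 180·7 − 26² = 584.
m = (595·7 − 26·93)/584 = 1747/584; c = (180·93 − 26·595)/584 = 635/292.

m = 2.99, c = 2.17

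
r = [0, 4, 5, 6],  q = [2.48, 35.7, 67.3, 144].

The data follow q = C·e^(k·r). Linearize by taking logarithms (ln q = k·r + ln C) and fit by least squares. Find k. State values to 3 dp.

k = 0.671

Linearized form: ln q = k·r + ln C. From the 4 transformed points,
XᵀX = [[77.0000, 15.0000]; [15.0000, 4]], rhs = [65.1653, 13.6624]ᵀ  (here Σr = 15.0000, Σ(r)² = 77.0000, Σln q = 13.6624, Σr·ln q = 65.1653).
Solving (det = 83.0000): k = 0.67139, ln C = 0.89788.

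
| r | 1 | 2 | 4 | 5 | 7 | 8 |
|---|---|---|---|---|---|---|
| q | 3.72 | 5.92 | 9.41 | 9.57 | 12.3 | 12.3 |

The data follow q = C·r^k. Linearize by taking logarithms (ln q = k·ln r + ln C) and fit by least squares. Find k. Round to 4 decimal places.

k = 0.5848

Taking logs, ln q = k·ln r + ln C, so regress ln q on ln r.
Σln r = 7.7142, Σ(ln r)² = 13.1032, Σln q = 12.6117, Σln r·ln q = 18.0776.
Equations: 13.1032·k + 7.7142·ln C = 18.0776;  7.7142·k + 6·ln C = 12.6117.
Slope k = (n·Σln r·ln q − Σln r·Σln q)/(n·Σ(ln r)² − (Σln r)²) = (6·18.0776 − 7.7142·12.6117)/19.1098 = 0.58483; ln C = (Σln q − k·Σln r)/n = 1.35002.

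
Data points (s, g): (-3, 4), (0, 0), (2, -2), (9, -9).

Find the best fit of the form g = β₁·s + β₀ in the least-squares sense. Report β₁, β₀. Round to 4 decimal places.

Compute the Gram sums: Σs·s = 94, Σs = 8, Σ1 = 4.
And Σs·g = -97, Σg = -7.
MᵀM·[β₁, β₀]ᵀ = Mᵀg becomes [[94, 8]; [8, 4]]·[β₁, β₀]ᵀ = [-97, -7]ᵀ.
Eliminating β₀: 4·(row 1) − 8·(row 2) gives 312·β₁ = 4·(-97) − 8·(-7) = -332, so β₁ = -83/78.
Then β₀ = ((-7) − 8·(-83/78))/4 = 59/156.

β₁ = -1.0641, β₀ = 0.3782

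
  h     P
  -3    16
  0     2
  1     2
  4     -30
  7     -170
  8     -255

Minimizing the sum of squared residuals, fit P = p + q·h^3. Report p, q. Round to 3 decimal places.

p = 2.284, q = -0.502

Forming XᵀX = [[6, 893]; [893, 384619]] and XᵀP = [-435, -191220]ᵀ gives XᵀX·[p, q]ᵀ = XᵀP.
Δ = 6·384619 − 893² = 1510265.
p = ((-435)·384619 − 893·(-191220))/1510265 = 690039/302053; q = (6·(-191220) − 893·(-435))/1510265 = -151773/302053.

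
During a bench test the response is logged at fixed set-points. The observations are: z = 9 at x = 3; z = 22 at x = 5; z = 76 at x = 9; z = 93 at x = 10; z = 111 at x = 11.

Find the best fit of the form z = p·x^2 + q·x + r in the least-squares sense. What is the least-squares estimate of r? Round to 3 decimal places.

r = -0.314

MᵀM·[p, q, r]ᵀ = Mᵀz reads: 31908·p + 3212·q + 336·r = 29518;  3212·p + 336·q + 38·r = 2972;  336·p + 38·q + 5·r = 311.
Inverting the 3×3 Gram matrix, [p, q, r]ᵀ = [1949/2134, 160/1067, -335/1067]ᵀ.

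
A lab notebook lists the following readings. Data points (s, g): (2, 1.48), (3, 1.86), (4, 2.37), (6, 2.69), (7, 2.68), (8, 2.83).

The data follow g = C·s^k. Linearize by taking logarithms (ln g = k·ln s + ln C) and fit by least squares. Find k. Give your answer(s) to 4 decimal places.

k = 0.4648

Taking logs, ln g = k·ln s + ln C, so regress ln g on ln s.
Σln s = 8.9952, Σ(ln s)² = 14.9303, Σln g = 4.8911, Σln s·ln g = 8.0043.
Equations: 14.9303·k + 8.9952·ln C = 8.0043;  8.9952·k + 6·ln C = 4.8911.
Slope k = (n·Σln s·ln g − Σln s·Σln g)/(n·Σ(ln s)² − (Σln s)²) = (6·8.0043 − 8.9952·4.8911)/8.6686 = 0.46477; ln C = (Σln g − k·Σln s)/n = 0.11840.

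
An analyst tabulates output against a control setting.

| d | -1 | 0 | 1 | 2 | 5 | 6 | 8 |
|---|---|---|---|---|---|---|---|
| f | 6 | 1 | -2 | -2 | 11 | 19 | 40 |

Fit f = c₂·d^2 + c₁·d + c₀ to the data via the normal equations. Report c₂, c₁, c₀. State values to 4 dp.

Compute the Gram sums: Σd^2·d^2 = 6035, Σd^2·d = 861, Σd^2 = 131, Σd·d = 131, Σd = 21, Σ1 = 7.
Right-hand side: Σd^2·f = 3515, Σd·f = 477, Σf = 73.
Inverting the 3×3 Gram matrix, [c₂, c₁, c₀]ᵀ = [11103/10784, -35499/10784, 5587/5392]ᵀ.

c₂ = 1.0296, c₁ = -3.2918, c₀ = 1.0362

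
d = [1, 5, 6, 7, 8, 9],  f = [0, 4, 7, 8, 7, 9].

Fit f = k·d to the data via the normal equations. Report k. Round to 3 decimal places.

The normal system XᵀX·[k]ᵀ = Xᵀf is [[256]]·[k]ᵀ = [255]ᵀ.
k = 255/256 = 0.996094.

k = 0.996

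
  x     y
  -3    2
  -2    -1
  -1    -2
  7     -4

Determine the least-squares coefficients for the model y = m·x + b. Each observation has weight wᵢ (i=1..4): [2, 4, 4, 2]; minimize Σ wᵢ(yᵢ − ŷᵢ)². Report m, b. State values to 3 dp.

m = -0.426, b = -1.475

Compute the Gram sums: Σwᵢ·x·x = 136, Σwᵢ·x = -4, Σwᵢ·1 = 12.
For MᵀWy: Σwᵢ·x·y = -52, Σwᵢ·y = -16.
MᵀWM·[m, b]ᵀ = MᵀWy becomes [[136, -4]; [-4, 12]]·[m, b]ᵀ = [-52, -16]ᵀ.
Eliminating b: 12·(row 1) − (-4)·(row 2) gives 1616·m = 12·(-52) − (-4)·(-16) = -688, so m = -43/101.
Then b = ((-16) − (-4)·(-43/101))/12 = -149/101.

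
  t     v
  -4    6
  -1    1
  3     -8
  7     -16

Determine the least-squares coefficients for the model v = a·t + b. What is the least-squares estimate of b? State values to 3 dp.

b = -1.709

Setting ∂/∂a … = 0 gives: 75·a + 5·b = -161;  5·a + 4·b = -17.
Δ = 75·4 − 5² = 275.
a = ((-161)·4 − 5·(-17))/275 = -559/275; b = (75·(-17) − 5·(-161))/275 = -94/55.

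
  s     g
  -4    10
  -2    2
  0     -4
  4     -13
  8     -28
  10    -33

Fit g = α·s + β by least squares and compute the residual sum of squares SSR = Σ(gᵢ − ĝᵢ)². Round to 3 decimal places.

Forming MᵀM = [[200, 16]; [16, 6]] and Mᵀg = [-650, -66]ᵀ gives MᵀM·[α, β]ᵀ = Mᵀg.
Δ = 200·6 − 16² = 944.
α = ((-650)·6 − 16·(-66))/944 = -711/236; β = (200·(-66) − 16·(-650))/944 = -175/59.
Residuals: 54/59, -125/118, -61/59, 119/59, -55/59, 11/118; SSR = 941/118.

SSR = 7.975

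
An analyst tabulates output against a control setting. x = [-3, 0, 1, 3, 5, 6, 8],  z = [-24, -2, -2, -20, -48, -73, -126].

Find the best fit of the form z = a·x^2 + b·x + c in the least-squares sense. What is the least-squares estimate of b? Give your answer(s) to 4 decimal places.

Entries of AᵀA: Σx^2·x^2 = 6180, Σx^2·x = 854, Σx^2 = 144, Σx·x = 144, Σx = 20, Σ1 = 7.
And Σx^2·z = -12290, Σx·z = -1676, Σz = -295.
Normal equations: [[6180, 854, 144]; [854, 144, 20]; [144, 20, 7]]·[a, b, c]ᵀ = [-12290, -1676, -295]ᵀ.
Row-reducing yields a = -300388/146321, b = 127069/146321, c = -350029/146321.

b = 0.8684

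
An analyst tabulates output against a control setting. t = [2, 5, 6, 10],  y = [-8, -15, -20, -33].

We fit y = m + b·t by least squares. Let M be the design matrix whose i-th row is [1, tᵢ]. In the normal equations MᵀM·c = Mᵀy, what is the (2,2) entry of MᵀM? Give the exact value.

Row 2 ↔ basis t, column 2 ↔ basis t, so (MᵀM)_{2,2} = Σᵢ (t)·(t) = (2)·(2) + (5)·(5) + (6)·(6) + (10)·(10) = 165.

165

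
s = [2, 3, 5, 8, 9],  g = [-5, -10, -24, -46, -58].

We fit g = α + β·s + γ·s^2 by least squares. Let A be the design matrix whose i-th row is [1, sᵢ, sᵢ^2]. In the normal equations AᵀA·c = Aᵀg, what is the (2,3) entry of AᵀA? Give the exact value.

Row 2 ↔ basis s, column 3 ↔ basis s^2, so (AᵀA)_{2,3} = Σᵢ (s)·(s^2) = (2)·(4) + (3)·(9) + (5)·(25) + (8)·(64) + (9)·(81) = 1401.

1401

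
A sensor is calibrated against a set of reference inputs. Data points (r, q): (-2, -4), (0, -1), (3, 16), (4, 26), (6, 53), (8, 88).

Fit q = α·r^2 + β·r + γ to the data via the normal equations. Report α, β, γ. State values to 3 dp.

Compute the Gram sums: Σr^2·r^2 = 5745, Σr^2·r = 811, Σr^2 = 129, Σr·r = 129, Σr = 19, Σ1 = 6.
And Σr^2·q = 8084, Σr·q = 1182, Σq = 178.
Solving the 3×3 system (Gaussian elimination) gives α = 18919/18228, β = 17705/6076, γ = -8548/4557.

α = 1.038, β = 2.914, γ = -1.876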